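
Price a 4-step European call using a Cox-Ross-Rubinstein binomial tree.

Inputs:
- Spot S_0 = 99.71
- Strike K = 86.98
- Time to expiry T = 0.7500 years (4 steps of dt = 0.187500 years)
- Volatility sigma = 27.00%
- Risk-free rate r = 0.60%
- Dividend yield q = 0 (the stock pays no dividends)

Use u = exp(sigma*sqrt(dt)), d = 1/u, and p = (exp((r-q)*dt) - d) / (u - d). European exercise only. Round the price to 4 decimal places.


Answer: Price = V(0,0) = 17.1671

Derivation:
dt = T/N = 0.187500
u = exp(sigma*sqrt(dt)) = 1.124022; d = 1/u = 0.889662
p = (exp((r-q)*dt) - d) / (u - d) = 0.475608
Discount per step: exp(-r*dt) = 0.998876
Stock lattice S(k, i) with i counting down-moves:
  k=0: S(0,0) = 99.7100
  k=1: S(1,0) = 112.0762; S(1,1) = 88.7082
  k=2: S(2,0) = 125.9762; S(2,1) = 99.7100; S(2,2) = 78.9203
  k=3: S(3,0) = 141.6000; S(3,1) = 112.0762; S(3,2) = 88.7082; S(3,3) = 70.2125
  k=4: S(4,0) = 159.1615; S(4,1) = 125.9762; S(4,2) = 99.7100; S(4,3) = 78.9203; S(4,4) = 62.4654
Terminal payoffs V(N, i) = max(S_T - K, 0):
  V(4,0) = 72.181545; V(4,1) = 38.996179; V(4,2) = 12.730000; V(4,3) = 0.000000; V(4,4) = 0.000000
Backward induction: V(k, i) = exp(-r*dt) * [p * V(k+1, i) + (1-p) * V(k+1, i+1)].
  V(3,0) = exp(-r*dt) * [p*72.181545 + (1-p)*38.996179] = 54.717809
  V(3,1) = exp(-r*dt) * [p*38.996179 + (1-p)*12.730000] = 25.194043
  V(3,2) = exp(-r*dt) * [p*12.730000 + (1-p)*0.000000] = 6.047681
  V(3,3) = exp(-r*dt) * [p*0.000000 + (1-p)*0.000000] = 0.000000
  V(2,0) = exp(-r*dt) * [p*54.717809 + (1-p)*25.194043] = 39.191664
  V(2,1) = exp(-r*dt) * [p*25.194043 + (1-p)*6.047681] = 15.136804
  V(2,2) = exp(-r*dt) * [p*6.047681 + (1-p)*0.000000] = 2.873091
  V(1,0) = exp(-r*dt) * [p*39.191664 + (1-p)*15.136804] = 26.547602
  V(1,1) = exp(-r*dt) * [p*15.136804 + (1-p)*2.873091] = 8.696021
  V(0,0) = exp(-r*dt) * [p*26.547602 + (1-p)*8.696021] = 17.167050


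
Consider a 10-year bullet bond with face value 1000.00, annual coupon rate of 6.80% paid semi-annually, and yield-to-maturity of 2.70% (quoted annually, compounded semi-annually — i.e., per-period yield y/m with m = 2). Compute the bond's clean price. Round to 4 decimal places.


Coupon per period c = face * coupon_rate / m = 34.000000
Periods per year m = 2; per-period yield y/m = 0.013500
Number of cashflows N = 20
Cashflows (t years, CF_t, discount factor 1/(1+y/m)^(m*t), PV):
  t = 0.5000: CF_t = 34.000000, DF = 0.986680, PV = 33.547114
  t = 1.0000: CF_t = 34.000000, DF = 0.973537, PV = 33.100260
  t = 1.5000: CF_t = 34.000000, DF = 0.960569, PV = 32.659359
  t = 2.0000: CF_t = 34.000000, DF = 0.947774, PV = 32.224331
  t = 2.5000: CF_t = 34.000000, DF = 0.935150, PV = 31.795097
  t = 3.0000: CF_t = 34.000000, DF = 0.922694, PV = 31.371580
  t = 3.5000: CF_t = 34.000000, DF = 0.910403, PV = 30.953705
  t = 4.0000: CF_t = 34.000000, DF = 0.898276, PV = 30.541397
  t = 4.5000: CF_t = 34.000000, DF = 0.886311, PV = 30.134580
  t = 5.0000: CF_t = 34.000000, DF = 0.874505, PV = 29.733182
  t = 5.5000: CF_t = 34.000000, DF = 0.862857, PV = 29.337131
  t = 6.0000: CF_t = 34.000000, DF = 0.851363, PV = 28.946355
  t = 6.5000: CF_t = 34.000000, DF = 0.840023, PV = 28.560784
  t = 7.0000: CF_t = 34.000000, DF = 0.828834, PV = 28.180349
  t = 7.5000: CF_t = 34.000000, DF = 0.817794, PV = 27.804982
  t = 8.0000: CF_t = 34.000000, DF = 0.806900, PV = 27.434615
  t = 8.5000: CF_t = 34.000000, DF = 0.796152, PV = 27.069181
  t = 9.0000: CF_t = 34.000000, DF = 0.785547, PV = 26.708615
  t = 9.5000: CF_t = 34.000000, DF = 0.775084, PV = 26.352851
  t = 10.0000: CF_t = 1034.000000, DF = 0.764760, PV = 790.761430
Price P = sum_t PV_t = 1357.216898

Answer: Price = 1357.2169


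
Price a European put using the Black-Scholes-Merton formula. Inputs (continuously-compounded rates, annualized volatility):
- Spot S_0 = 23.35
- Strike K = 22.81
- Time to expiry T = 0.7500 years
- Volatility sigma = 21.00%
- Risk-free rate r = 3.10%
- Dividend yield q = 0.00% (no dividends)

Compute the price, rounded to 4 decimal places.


d1 = (ln(S/K) + (r - q + 0.5*sigma^2) * T) / (sigma * sqrt(T)) = 0.34742986
d2 = d1 - sigma * sqrt(T) = 0.16556453
exp(-rT) = 0.97701820; exp(-qT) = 1.00000000
P = K * exp(-rT) * N(-d2) - S_0 * exp(-qT) * N(-d1)
N(-d1) = 0.36413420; N(-d2) = 0.43424983
P = 22.8100 * 0.97701820 * 0.43424983 - 23.3500 * 1.00000000 * 0.36413420 = 1.1751

Answer: Price = 1.1751


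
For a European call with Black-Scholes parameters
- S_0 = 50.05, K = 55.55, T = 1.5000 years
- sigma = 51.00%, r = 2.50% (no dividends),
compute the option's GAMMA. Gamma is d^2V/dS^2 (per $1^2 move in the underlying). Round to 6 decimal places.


Answer: Gamma = 0.012495

Derivation:
d1 = 0.2054273213; d2 = -0.4191925631
phi(d1) = 0.3906127084; exp(-qT) = 1.0000000000; exp(-rT) = 0.9631944177
Gamma = exp(-qT) * phi(d1) / (S * sigma * sqrt(T)) = 1.0000000000 * 0.3906127084 / (50.0500 * 0.5100 * 1.2247448714) = 0.012495


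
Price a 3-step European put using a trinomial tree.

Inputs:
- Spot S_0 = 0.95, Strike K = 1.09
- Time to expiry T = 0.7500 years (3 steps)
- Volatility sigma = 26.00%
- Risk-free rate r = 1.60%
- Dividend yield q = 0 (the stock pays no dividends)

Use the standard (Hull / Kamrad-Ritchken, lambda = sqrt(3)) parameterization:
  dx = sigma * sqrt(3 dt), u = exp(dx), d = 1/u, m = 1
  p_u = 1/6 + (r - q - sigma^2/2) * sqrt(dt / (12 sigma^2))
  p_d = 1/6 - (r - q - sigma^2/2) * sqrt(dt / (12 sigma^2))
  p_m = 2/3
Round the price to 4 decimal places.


dt = T/N = 0.250000; dx = sigma*sqrt(3*dt) = 0.225167
u = exp(dx) = 1.252531; d = 1/u = 0.798383
p_u = 0.156785, p_m = 0.666667, p_d = 0.176548
Discount per step: exp(-r*dt) = 0.996008
Stock lattice S(k, j) with j the centered position index:
  k=0: S(0,+0) = 0.9500
  k=1: S(1,-1) = 0.7585; S(1,+0) = 0.9500; S(1,+1) = 1.1899
  k=2: S(2,-2) = 0.6055; S(2,-1) = 0.7585; S(2,+0) = 0.9500; S(2,+1) = 1.1899; S(2,+2) = 1.4904
  k=3: S(3,-3) = 0.4835; S(3,-2) = 0.6055; S(3,-1) = 0.7585; S(3,+0) = 0.9500; S(3,+1) = 1.1899; S(3,+2) = 1.4904; S(3,+3) = 1.8668
Terminal payoffs V(N, j) = max(K - S_T, 0):
  V(3,-3) = 0.606543; V(3,-2) = 0.484455; V(3,-1) = 0.331536; V(3,+0) = 0.140000; V(3,+1) = 0.000000; V(3,+2) = 0.000000; V(3,+3) = 0.000000
Backward induction: V(k, j) = exp(-r*dt) * [p_u * V(k+1, j+1) + p_m * V(k+1, j) + p_d * V(k+1, j-1)]
  V(2,-2) = exp(-r*dt) * [p_u*0.331536 + p_m*0.484455 + p_d*0.606543] = 0.480110
  V(2,-1) = exp(-r*dt) * [p_u*0.140000 + p_m*0.331536 + p_d*0.484455] = 0.327192
  V(2,+0) = exp(-r*dt) * [p_u*0.000000 + p_m*0.140000 + p_d*0.331536] = 0.151259
  V(2,+1) = exp(-r*dt) * [p_u*0.000000 + p_m*0.000000 + p_d*0.140000] = 0.024618
  V(2,+2) = exp(-r*dt) * [p_u*0.000000 + p_m*0.000000 + p_d*0.000000] = 0.000000
  V(1,-1) = exp(-r*dt) * [p_u*0.151259 + p_m*0.327192 + p_d*0.480110] = 0.325302
  V(1,+0) = exp(-r*dt) * [p_u*0.024618 + p_m*0.151259 + p_d*0.327192] = 0.161816
  V(1,+1) = exp(-r*dt) * [p_u*0.000000 + p_m*0.024618 + p_d*0.151259] = 0.042944
  V(0,+0) = exp(-r*dt) * [p_u*0.042944 + p_m*0.161816 + p_d*0.325302] = 0.171355

Answer: Price = V(0,0) = 0.1714


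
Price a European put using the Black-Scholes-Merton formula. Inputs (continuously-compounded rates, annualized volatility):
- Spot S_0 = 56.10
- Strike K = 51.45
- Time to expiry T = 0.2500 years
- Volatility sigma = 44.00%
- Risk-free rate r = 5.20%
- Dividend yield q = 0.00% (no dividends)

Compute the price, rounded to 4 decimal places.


d1 = (ln(S/K) + (r - q + 0.5*sigma^2) * T) / (sigma * sqrt(T)) = 0.56238796
d2 = d1 - sigma * sqrt(T) = 0.34238796
exp(-rT) = 0.98708414; exp(-qT) = 1.00000000
P = K * exp(-rT) * N(-d2) - S_0 * exp(-qT) * N(-d1)
N(-d1) = 0.28692586; N(-d2) = 0.36602948
P = 51.4500 * 0.98708414 * 0.36602948 - 56.1000 * 1.00000000 * 0.28692586 = 2.4924

Answer: Price = 2.4924


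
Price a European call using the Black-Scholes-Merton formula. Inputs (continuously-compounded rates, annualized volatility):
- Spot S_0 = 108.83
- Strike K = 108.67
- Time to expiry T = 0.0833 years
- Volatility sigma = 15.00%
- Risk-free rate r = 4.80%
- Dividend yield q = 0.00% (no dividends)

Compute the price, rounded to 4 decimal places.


d1 = (ln(S/K) + (r - q + 0.5*sigma^2) * T) / (sigma * sqrt(T)) = 0.14798807
d2 = d1 - sigma * sqrt(T) = 0.10469546
exp(-rT) = 0.99600958; exp(-qT) = 1.00000000
C = S_0 * exp(-qT) * N(d1) - K * exp(-rT) * N(d2)
N(d1) = 0.55882391; N(d2) = 0.54169127
C = 108.8300 * 1.00000000 * 0.55882391 - 108.6700 * 0.99600958 * 0.54169127 = 2.1861

Answer: Price = 2.1861


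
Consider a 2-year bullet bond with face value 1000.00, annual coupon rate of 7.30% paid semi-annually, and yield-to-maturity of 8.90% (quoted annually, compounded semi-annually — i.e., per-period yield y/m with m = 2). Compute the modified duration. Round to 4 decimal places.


Coupon per period c = face * coupon_rate / m = 36.500000
Periods per year m = 2; per-period yield y/m = 0.044500
Number of cashflows N = 4
Cashflows (t years, CF_t, discount factor 1/(1+y/m)^(m*t), PV):
  t = 0.5000: CF_t = 36.500000, DF = 0.957396, PV = 34.944950
  t = 1.0000: CF_t = 36.500000, DF = 0.916607, PV = 33.456151
  t = 1.5000: CF_t = 36.500000, DF = 0.877556, PV = 32.030781
  t = 2.0000: CF_t = 1036.500000, DF = 0.840168, PV = 870.834305
Price P = sum_t PV_t = 971.266187
First compute Macaulay numerator sum_t t * PV_t:
  t * PV_t at t = 0.5000: 17.472475
  t * PV_t at t = 1.0000: 33.456151
  t * PV_t at t = 1.5000: 48.046172
  t * PV_t at t = 2.0000: 1741.668611
Macaulay duration D = 1840.643408 / 971.266187 = 1.895097
Modified duration = D / (1 + y/m) = 1.895097 / (1 + 0.044500) = 1.814358

Answer: Modified duration = 1.8144


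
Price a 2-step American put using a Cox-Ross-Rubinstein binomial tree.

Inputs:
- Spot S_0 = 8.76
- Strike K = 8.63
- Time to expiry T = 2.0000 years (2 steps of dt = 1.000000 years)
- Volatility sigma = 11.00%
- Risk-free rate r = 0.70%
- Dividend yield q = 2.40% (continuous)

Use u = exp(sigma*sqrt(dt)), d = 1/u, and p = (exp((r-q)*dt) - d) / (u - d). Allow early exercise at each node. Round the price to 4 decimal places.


Answer: Price = V(0,0) = 0.5754

Derivation:
dt = T/N = 1.000000
u = exp(sigma*sqrt(dt)) = 1.116278; d = 1/u = 0.895834
p = (exp((r-q)*dt) - d) / (u - d) = 0.396062
Discount per step: exp(-r*dt) = 0.993024
Stock lattice S(k, i) with i counting down-moves:
  k=0: S(0,0) = 8.7600
  k=1: S(1,0) = 9.7786; S(1,1) = 7.8475
  k=2: S(2,0) = 10.9156; S(2,1) = 8.7600; S(2,2) = 7.0301
Terminal payoffs V(N, i) = max(K - S_T, 0):
  V(2,0) = 0.000000; V(2,1) = 0.000000; V(2,2) = 1.599935
Backward induction: V(k, i) = exp(-r*dt) * [p * V(k+1, i) + (1-p) * V(k+1, i+1)]; then take max(V_cont, immediate exercise) for American.
  V(1,0) = exp(-r*dt) * [p*0.000000 + (1-p)*0.000000] = 0.000000; exercise = 0.000000; V(1,0) = max -> 0.000000
  V(1,1) = exp(-r*dt) * [p*0.000000 + (1-p)*1.599935] = 0.959521; exercise = 0.782493; V(1,1) = max -> 0.959521
  V(0,0) = exp(-r*dt) * [p*0.000000 + (1-p)*0.959521] = 0.575449; exercise = 0.000000; V(0,0) = max -> 0.575449


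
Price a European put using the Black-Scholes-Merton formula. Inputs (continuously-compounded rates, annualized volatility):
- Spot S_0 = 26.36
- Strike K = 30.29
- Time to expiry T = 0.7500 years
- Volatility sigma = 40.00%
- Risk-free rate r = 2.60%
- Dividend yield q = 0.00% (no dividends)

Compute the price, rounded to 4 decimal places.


d1 = (ln(S/K) + (r - q + 0.5*sigma^2) * T) / (sigma * sqrt(T)) = -0.17167486
d2 = d1 - sigma * sqrt(T) = -0.51808502
exp(-rT) = 0.98068890; exp(-qT) = 1.00000000
P = K * exp(-rT) * N(-d2) - S_0 * exp(-qT) * N(-d1)
N(-d1) = 0.56815342; N(-d2) = 0.69780052
P = 30.2900 * 0.98068890 * 0.69780052 - 26.3600 * 1.00000000 * 0.56815342 = 5.7517

Answer: Price = 5.7517


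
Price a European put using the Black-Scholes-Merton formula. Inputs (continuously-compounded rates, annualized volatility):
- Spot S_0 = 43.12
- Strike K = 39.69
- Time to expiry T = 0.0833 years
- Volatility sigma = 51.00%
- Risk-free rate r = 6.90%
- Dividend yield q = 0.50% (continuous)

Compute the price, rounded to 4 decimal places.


Answer: Price = 1.0236

Derivation:
d1 = (ln(S/K) + (r - q + 0.5*sigma^2) * T) / (sigma * sqrt(T)) = 0.67293123
d2 = d1 - sigma * sqrt(T) = 0.52573635
exp(-rT) = 0.99426879; exp(-qT) = 0.99958359
P = K * exp(-rT) * N(-d2) - S_0 * exp(-qT) * N(-d1)
N(-d1) = 0.25049552; N(-d2) = 0.29953570
P = 39.6900 * 0.99426879 * 0.29953570 - 43.1200 * 0.99958359 * 0.25049552 = 1.0236


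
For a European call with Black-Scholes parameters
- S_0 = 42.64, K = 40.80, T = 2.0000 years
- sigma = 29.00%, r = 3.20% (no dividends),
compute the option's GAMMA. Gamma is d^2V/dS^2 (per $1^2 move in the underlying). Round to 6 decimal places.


Answer: Gamma = 0.020440

Derivation:
d1 = 0.4686672010; d2 = 0.0585452679
phi(d1) = 0.3574488493; exp(-qT) = 1.0000000000; exp(-rT) = 0.9380049995
Gamma = exp(-qT) * phi(d1) / (S * sigma * sqrt(T)) = 1.0000000000 * 0.3574488493 / (42.6400 * 0.2900 * 1.4142135624) = 0.020440


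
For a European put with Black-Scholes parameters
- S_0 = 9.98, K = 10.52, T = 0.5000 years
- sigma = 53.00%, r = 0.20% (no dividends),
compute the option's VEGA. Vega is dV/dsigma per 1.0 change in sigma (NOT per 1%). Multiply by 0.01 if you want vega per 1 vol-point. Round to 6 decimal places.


d1 = 0.0494437960; d2 = -0.3253227981
phi(d1) = 0.3984549334; exp(-qT) = 1.0000000000; exp(-rT) = 0.9990004998
Vega = S * exp(-qT) * phi(d1) * sqrt(T) = 9.9800 * 1.0000000000 * 0.3984549334 * 0.7071067812 = 2.811867

Answer: Vega = 2.811867


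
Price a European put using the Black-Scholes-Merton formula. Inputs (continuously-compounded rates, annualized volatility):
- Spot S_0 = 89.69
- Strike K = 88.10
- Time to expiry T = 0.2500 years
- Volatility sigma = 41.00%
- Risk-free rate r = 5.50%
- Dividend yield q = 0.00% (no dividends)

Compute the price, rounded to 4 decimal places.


Answer: Price = 5.8971

Derivation:
d1 = (ln(S/K) + (r - q + 0.5*sigma^2) * T) / (sigma * sqrt(T)) = 0.25682560
d2 = d1 - sigma * sqrt(T) = 0.05182560
exp(-rT) = 0.98634410; exp(-qT) = 1.00000000
P = K * exp(-rT) * N(-d2) - S_0 * exp(-qT) * N(-d1)
N(-d1) = 0.39865670; N(-d2) = 0.47933383
P = 88.1000 * 0.98634410 * 0.47933383 - 89.6900 * 1.00000000 * 0.39865670 = 5.8971


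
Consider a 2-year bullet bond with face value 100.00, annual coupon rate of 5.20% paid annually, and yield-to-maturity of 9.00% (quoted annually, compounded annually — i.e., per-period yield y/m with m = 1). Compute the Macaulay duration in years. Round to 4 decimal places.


Coupon per period c = face * coupon_rate / m = 5.200000
Periods per year m = 1; per-period yield y/m = 0.090000
Number of cashflows N = 2
Cashflows (t years, CF_t, discount factor 1/(1+y/m)^(m*t), PV):
  t = 1.0000: CF_t = 5.200000, DF = 0.917431, PV = 4.770642
  t = 2.0000: CF_t = 105.200000, DF = 0.841680, PV = 88.544735
Price P = sum_t PV_t = 93.315377
Macaulay numerator sum_t t * PV_t:
  t * PV_t at t = 1.0000: 4.770642
  t * PV_t at t = 2.0000: 177.089471
Macaulay duration D = (sum_t t * PV_t) / P = 181.860113 / 93.315377 = 1.948876

Answer: Macaulay duration = 1.9489 years


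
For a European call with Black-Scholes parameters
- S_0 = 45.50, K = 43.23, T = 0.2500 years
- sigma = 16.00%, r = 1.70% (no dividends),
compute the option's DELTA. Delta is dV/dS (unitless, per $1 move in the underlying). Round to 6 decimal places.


d1 = 0.7328453410; d2 = 0.6528453410
phi(d1) = 0.3049920159; exp(-qT) = 1.0000000000; exp(-rT) = 0.9957590185
N(d1) = 0.7681736182
Delta = exp(-qT) * N(d1) = 1.0000000000 * 0.7681736182 = 0.768174

Answer: Delta = 0.768174


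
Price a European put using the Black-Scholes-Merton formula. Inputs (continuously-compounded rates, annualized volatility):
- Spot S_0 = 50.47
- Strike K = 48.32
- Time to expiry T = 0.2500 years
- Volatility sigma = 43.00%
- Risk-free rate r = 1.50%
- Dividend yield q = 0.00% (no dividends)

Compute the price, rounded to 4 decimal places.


Answer: Price = 3.1567

Derivation:
d1 = (ln(S/K) + (r - q + 0.5*sigma^2) * T) / (sigma * sqrt(T)) = 0.32742347
d2 = d1 - sigma * sqrt(T) = 0.11242347
exp(-rT) = 0.99625702; exp(-qT) = 1.00000000
P = K * exp(-rT) * N(-d2) - S_0 * exp(-qT) * N(-d1)
N(-d1) = 0.37167381; N(-d2) = 0.45524382
P = 48.3200 * 0.99625702 * 0.45524382 - 50.4700 * 1.00000000 * 0.37167381 = 3.1567


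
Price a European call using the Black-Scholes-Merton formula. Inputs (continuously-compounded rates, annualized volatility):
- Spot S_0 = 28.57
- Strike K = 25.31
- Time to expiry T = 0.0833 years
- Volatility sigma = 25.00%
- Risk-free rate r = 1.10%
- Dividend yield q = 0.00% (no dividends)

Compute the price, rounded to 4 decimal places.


d1 = (ln(S/K) + (r - q + 0.5*sigma^2) * T) / (sigma * sqrt(T)) = 1.72792173
d2 = d1 - sigma * sqrt(T) = 1.65576738
exp(-rT) = 0.99908412; exp(-qT) = 1.00000000
C = S_0 * exp(-qT) * N(d1) - K * exp(-rT) * N(d2)
N(d1) = 0.95799887; N(d2) = 0.95111553
C = 28.5700 * 1.00000000 * 0.95799887 - 25.3100 * 0.99908412 * 0.95111553 = 3.3193

Answer: Price = 3.3193


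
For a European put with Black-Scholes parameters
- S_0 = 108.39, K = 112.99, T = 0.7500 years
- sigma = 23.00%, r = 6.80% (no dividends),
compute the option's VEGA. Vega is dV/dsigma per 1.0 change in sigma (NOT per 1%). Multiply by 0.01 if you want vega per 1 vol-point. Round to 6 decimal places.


Answer: Vega = 37.045853

Derivation:
d1 = 0.1469683497; d2 = -0.0522174932
phi(d1) = 0.3946569466; exp(-qT) = 1.0000000000; exp(-rT) = 0.9502786705
Vega = S * exp(-qT) * phi(d1) * sqrt(T) = 108.3900 * 1.0000000000 * 0.3946569466 * 0.8660254038 = 37.045853


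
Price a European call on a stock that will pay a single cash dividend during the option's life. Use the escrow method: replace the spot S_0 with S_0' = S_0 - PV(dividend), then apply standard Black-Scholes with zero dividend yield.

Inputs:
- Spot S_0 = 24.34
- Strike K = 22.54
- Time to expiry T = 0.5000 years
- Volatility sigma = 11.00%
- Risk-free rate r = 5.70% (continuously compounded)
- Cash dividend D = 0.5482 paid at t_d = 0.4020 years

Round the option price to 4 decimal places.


Answer: Price = 2.0273

Derivation:
PV(D) = D * exp(-r * t_d) = 0.5482 * 0.97734653 = 0.53578137
S_0' = S_0 - PV(D) = 24.3400 - 0.53578137 = 23.80421863
d1 = (ln(S_0'/K) + (r + sigma^2/2)*T) / (sigma*sqrt(T)) = 1.10689608
d2 = d1 - sigma*sqrt(T) = 1.02911434
exp(-rT) = 0.97190229
N(d1) = 0.86583057; N(d2) = 0.84828702
C = S_0' * N(d1) - K * exp(-rT) * N(d2) = 23.80421863 * 0.86583057 - 22.5400 * 0.97190229 * 0.84828702 = 2.0273


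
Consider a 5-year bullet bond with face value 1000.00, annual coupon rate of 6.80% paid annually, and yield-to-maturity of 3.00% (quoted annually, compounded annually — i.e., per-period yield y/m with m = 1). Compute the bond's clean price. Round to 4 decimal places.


Coupon per period c = face * coupon_rate / m = 68.000000
Periods per year m = 1; per-period yield y/m = 0.030000
Number of cashflows N = 5
Cashflows (t years, CF_t, discount factor 1/(1+y/m)^(m*t), PV):
  t = 1.0000: CF_t = 68.000000, DF = 0.970874, PV = 66.019417
  t = 2.0000: CF_t = 68.000000, DF = 0.942596, PV = 64.096522
  t = 3.0000: CF_t = 68.000000, DF = 0.915142, PV = 62.229633
  t = 4.0000: CF_t = 68.000000, DF = 0.888487, PV = 60.417119
  t = 5.0000: CF_t = 1068.000000, DF = 0.862609, PV = 921.266182
Price P = sum_t PV_t = 1174.028873

Answer: Price = 1174.0289


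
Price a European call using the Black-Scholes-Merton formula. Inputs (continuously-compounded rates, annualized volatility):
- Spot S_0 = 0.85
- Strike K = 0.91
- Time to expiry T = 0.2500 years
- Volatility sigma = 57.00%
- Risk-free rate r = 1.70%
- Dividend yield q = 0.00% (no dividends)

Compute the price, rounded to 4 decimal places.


d1 = (ln(S/K) + (r - q + 0.5*sigma^2) * T) / (sigma * sqrt(T)) = -0.08191491
d2 = d1 - sigma * sqrt(T) = -0.36691491
exp(-rT) = 0.99575902; exp(-qT) = 1.00000000
C = S_0 * exp(-qT) * N(d1) - K * exp(-rT) * N(d2)
N(d1) = 0.46735719; N(d2) = 0.35684124
C = 0.8500 * 1.00000000 * 0.46735719 - 0.9100 * 0.99575902 * 0.35684124 = 0.0739

Answer: Price = 0.0739


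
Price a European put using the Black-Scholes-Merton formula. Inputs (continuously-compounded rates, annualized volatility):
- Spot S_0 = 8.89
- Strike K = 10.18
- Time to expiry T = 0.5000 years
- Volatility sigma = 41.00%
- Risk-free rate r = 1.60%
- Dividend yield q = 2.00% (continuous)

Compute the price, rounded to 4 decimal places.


d1 = (ln(S/K) + (r - q + 0.5*sigma^2) * T) / (sigma * sqrt(T)) = -0.32931502
d2 = d1 - sigma * sqrt(T) = -0.61922880
exp(-rT) = 0.99203191; exp(-qT) = 0.99004983
P = K * exp(-rT) * N(-d2) - S_0 * exp(-qT) * N(-d1)
N(-d1) = 0.62904120; N(-d2) = 0.73211718
P = 10.1800 * 0.99203191 * 0.73211718 - 8.8900 * 0.99004983 * 0.62904120 = 1.8570

Answer: Price = 1.8570


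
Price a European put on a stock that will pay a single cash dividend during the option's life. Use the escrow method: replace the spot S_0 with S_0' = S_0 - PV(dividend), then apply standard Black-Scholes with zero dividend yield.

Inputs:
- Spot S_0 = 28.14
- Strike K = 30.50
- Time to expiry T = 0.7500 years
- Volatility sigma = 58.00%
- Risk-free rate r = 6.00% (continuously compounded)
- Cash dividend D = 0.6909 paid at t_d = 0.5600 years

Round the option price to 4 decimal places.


Answer: Price = 6.4964

Derivation:
PV(D) = D * exp(-r * t_d) = 0.6909 * 0.96695821 = 0.66807143
S_0' = S_0 - PV(D) = 28.1400 - 0.66807143 = 27.47192857
d1 = (ln(S_0'/K) + (r + sigma^2/2)*T) / (sigma*sqrt(T)) = 0.13256763
d2 = d1 - sigma*sqrt(T) = -0.36972711
exp(-rT) = 0.95599748
N(-d1) = 0.44726767; N(-d2) = 0.64420708
P = K * exp(-rT) * N(-d2) - S_0' * N(-d1) = 30.5000 * 0.95599748 * 0.64420708 - 27.47192857 * 0.44726767 = 6.4964


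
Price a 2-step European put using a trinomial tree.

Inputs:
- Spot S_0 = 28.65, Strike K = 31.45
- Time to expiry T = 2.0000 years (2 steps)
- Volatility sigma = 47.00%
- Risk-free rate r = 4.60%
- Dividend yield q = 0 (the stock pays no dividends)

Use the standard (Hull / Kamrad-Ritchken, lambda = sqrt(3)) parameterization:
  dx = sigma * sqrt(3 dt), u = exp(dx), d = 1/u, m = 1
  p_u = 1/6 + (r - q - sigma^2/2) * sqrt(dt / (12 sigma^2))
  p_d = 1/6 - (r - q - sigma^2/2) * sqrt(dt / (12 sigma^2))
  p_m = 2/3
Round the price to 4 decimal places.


Answer: Price = V(0,0) = 6.9757

Derivation:
dt = T/N = 1.000000; dx = sigma*sqrt(3*dt) = 0.814064
u = exp(dx) = 2.257062; d = 1/u = 0.443054
p_u = 0.127081, p_m = 0.666667, p_d = 0.206252
Discount per step: exp(-r*dt) = 0.955042
Stock lattice S(k, j) with j the centered position index:
  k=0: S(0,+0) = 28.6500
  k=1: S(1,-1) = 12.6935; S(1,+0) = 28.6500; S(1,+1) = 64.6648
  k=2: S(2,-2) = 5.6239; S(2,-1) = 12.6935; S(2,+0) = 28.6500; S(2,+1) = 64.6648; S(2,+2) = 145.9525
Terminal payoffs V(N, j) = max(K - S_T, 0):
  V(2,-2) = 25.826098; V(2,-1) = 18.756506; V(2,+0) = 2.800000; V(2,+1) = 0.000000; V(2,+2) = 0.000000
Backward induction: V(k, j) = exp(-r*dt) * [p_u * V(k+1, j+1) + p_m * V(k+1, j) + p_d * V(k+1, j-1)]
  V(1,-1) = exp(-r*dt) * [p_u*2.800000 + p_m*18.756506 + p_d*25.826098] = 17.369205
  V(1,+0) = exp(-r*dt) * [p_u*0.000000 + p_m*2.800000 + p_d*18.756506] = 5.477389
  V(1,+1) = exp(-r*dt) * [p_u*0.000000 + p_m*0.000000 + p_d*2.800000] = 0.551542
  V(0,+0) = exp(-r*dt) * [p_u*0.551542 + p_m*5.477389 + p_d*17.369205] = 6.975738


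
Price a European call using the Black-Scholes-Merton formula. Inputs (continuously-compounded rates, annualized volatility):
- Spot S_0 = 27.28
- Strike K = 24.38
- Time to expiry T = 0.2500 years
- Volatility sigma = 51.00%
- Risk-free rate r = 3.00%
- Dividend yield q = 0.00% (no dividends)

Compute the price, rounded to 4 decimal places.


Answer: Price = 4.4339

Derivation:
d1 = (ln(S/K) + (r - q + 0.5*sigma^2) * T) / (sigma * sqrt(T)) = 0.59765964
d2 = d1 - sigma * sqrt(T) = 0.34265964
exp(-rT) = 0.99252805; exp(-qT) = 1.00000000
C = S_0 * exp(-qT) * N(d1) - K * exp(-rT) * N(d2)
N(d1) = 0.72496647; N(d2) = 0.63407274
C = 27.2800 * 1.00000000 * 0.72496647 - 24.3800 * 0.99252805 * 0.63407274 = 4.4339


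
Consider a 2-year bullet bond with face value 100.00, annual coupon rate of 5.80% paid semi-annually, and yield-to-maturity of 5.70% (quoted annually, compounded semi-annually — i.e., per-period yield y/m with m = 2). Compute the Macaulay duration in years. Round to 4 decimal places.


Coupon per period c = face * coupon_rate / m = 2.900000
Periods per year m = 2; per-period yield y/m = 0.028500
Number of cashflows N = 4
Cashflows (t years, CF_t, discount factor 1/(1+y/m)^(m*t), PV):
  t = 0.5000: CF_t = 2.900000, DF = 0.972290, PV = 2.819640
  t = 1.0000: CF_t = 2.900000, DF = 0.945347, PV = 2.741507
  t = 1.5000: CF_t = 2.900000, DF = 0.919152, PV = 2.665539
  t = 2.0000: CF_t = 102.900000, DF = 0.893682, PV = 91.959837
Price P = sum_t PV_t = 100.186524
Macaulay numerator sum_t t * PV_t:
  t * PV_t at t = 0.5000: 1.409820
  t * PV_t at t = 1.0000: 2.741507
  t * PV_t at t = 1.5000: 3.998309
  t * PV_t at t = 2.0000: 183.919673
Macaulay duration D = (sum_t t * PV_t) / P = 192.069310 / 100.186524 = 1.917117

Answer: Macaulay duration = 1.9171 years


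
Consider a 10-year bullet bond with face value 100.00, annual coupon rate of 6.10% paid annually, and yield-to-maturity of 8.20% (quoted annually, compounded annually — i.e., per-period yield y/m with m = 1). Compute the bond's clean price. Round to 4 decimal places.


Coupon per period c = face * coupon_rate / m = 6.100000
Periods per year m = 1; per-period yield y/m = 0.082000
Number of cashflows N = 10
Cashflows (t years, CF_t, discount factor 1/(1+y/m)^(m*t), PV):
  t = 1.0000: CF_t = 6.100000, DF = 0.924214, PV = 5.637708
  t = 2.0000: CF_t = 6.100000, DF = 0.854172, PV = 5.210451
  t = 3.0000: CF_t = 6.100000, DF = 0.789438, PV = 4.815574
  t = 4.0000: CF_t = 6.100000, DF = 0.729610, PV = 4.450623
  t = 5.0000: CF_t = 6.100000, DF = 0.674316, PV = 4.113330
  t = 6.0000: CF_t = 6.100000, DF = 0.623213, PV = 3.801599
  t = 7.0000: CF_t = 6.100000, DF = 0.575982, PV = 3.513492
  t = 8.0000: CF_t = 6.100000, DF = 0.532331, PV = 3.247220
  t = 9.0000: CF_t = 6.100000, DF = 0.491988, PV = 3.001128
  t = 10.0000: CF_t = 106.100000, DF = 0.454703, PV = 48.243941
Price P = sum_t PV_t = 86.035065

Answer: Price = 86.0351


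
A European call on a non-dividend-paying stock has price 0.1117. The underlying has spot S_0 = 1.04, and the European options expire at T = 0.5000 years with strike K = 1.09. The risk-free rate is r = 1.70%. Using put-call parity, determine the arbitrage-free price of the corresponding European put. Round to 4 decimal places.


Answer: Put price = 0.1525

Derivation:
Put-call parity: C - P = S_0 * exp(-qT) - K * exp(-rT).
S_0 * exp(-qT) = 1.0400 * 1.00000000 = 1.04000000
K * exp(-rT) = 1.0900 * 0.99153602 = 1.08077426
P = C - S*exp(-qT) + K*exp(-rT)
P = 0.1117 - 1.04000000 + 1.08077426 = 0.1525


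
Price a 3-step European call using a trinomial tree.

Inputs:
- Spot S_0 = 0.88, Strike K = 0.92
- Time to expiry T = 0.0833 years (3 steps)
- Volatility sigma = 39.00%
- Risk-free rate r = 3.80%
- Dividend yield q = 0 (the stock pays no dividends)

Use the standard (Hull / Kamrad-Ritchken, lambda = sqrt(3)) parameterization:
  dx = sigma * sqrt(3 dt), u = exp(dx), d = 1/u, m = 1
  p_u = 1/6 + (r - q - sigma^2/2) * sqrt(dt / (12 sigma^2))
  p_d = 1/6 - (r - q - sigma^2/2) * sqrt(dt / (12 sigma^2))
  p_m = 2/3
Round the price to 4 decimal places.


Answer: Price = V(0,0) = 0.0257

Derivation:
dt = T/N = 0.027767; dx = sigma*sqrt(3*dt) = 0.112561
u = exp(dx) = 1.119140; d = 1/u = 0.893543
p_u = 0.161974, p_m = 0.666667, p_d = 0.171360
Discount per step: exp(-r*dt) = 0.998945
Stock lattice S(k, j) with j the centered position index:
  k=0: S(0,+0) = 0.8800
  k=1: S(1,-1) = 0.7863; S(1,+0) = 0.8800; S(1,+1) = 0.9848
  k=2: S(2,-2) = 0.7026; S(2,-1) = 0.7863; S(2,+0) = 0.8800; S(2,+1) = 0.9848; S(2,+2) = 1.1022
  k=3: S(3,-3) = 0.6278; S(3,-2) = 0.7026; S(3,-1) = 0.7863; S(3,+0) = 0.8800; S(3,+1) = 0.9848; S(3,+2) = 1.1022; S(3,+3) = 1.2335
Terminal payoffs V(N, j) = max(S_T - K, 0):
  V(3,-3) = 0.000000; V(3,-2) = 0.000000; V(3,-1) = 0.000000; V(3,+0) = 0.000000; V(3,+1) = 0.064843; V(3,+2) = 0.182178; V(3,+3) = 0.313492
Backward induction: V(k, j) = exp(-r*dt) * [p_u * V(k+1, j+1) + p_m * V(k+1, j) + p_d * V(k+1, j-1)]
  V(2,-2) = exp(-r*dt) * [p_u*0.000000 + p_m*0.000000 + p_d*0.000000] = 0.000000
  V(2,-1) = exp(-r*dt) * [p_u*0.000000 + p_m*0.000000 + p_d*0.000000] = 0.000000
  V(2,+0) = exp(-r*dt) * [p_u*0.064843 + p_m*0.000000 + p_d*0.000000] = 0.010492
  V(2,+1) = exp(-r*dt) * [p_u*0.182178 + p_m*0.064843 + p_d*0.000000] = 0.072660
  V(2,+2) = exp(-r*dt) * [p_u*0.313492 + p_m*0.182178 + p_d*0.064843] = 0.183148
  V(1,-1) = exp(-r*dt) * [p_u*0.010492 + p_m*0.000000 + p_d*0.000000] = 0.001698
  V(1,+0) = exp(-r*dt) * [p_u*0.072660 + p_m*0.010492 + p_d*0.000000] = 0.018744
  V(1,+1) = exp(-r*dt) * [p_u*0.183148 + p_m*0.072660 + p_d*0.010492] = 0.079819
  V(0,+0) = exp(-r*dt) * [p_u*0.079819 + p_m*0.018744 + p_d*0.001698] = 0.025688


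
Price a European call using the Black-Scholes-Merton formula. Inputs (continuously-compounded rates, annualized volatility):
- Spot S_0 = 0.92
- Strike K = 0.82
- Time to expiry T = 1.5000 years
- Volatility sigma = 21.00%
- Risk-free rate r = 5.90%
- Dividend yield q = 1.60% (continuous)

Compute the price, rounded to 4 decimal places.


Answer: Price = 0.1778

Derivation:
d1 = (ln(S/K) + (r - q + 0.5*sigma^2) * T) / (sigma * sqrt(T)) = 0.82677794
d2 = d1 - sigma * sqrt(T) = 0.56958152
exp(-rT) = 0.91530311; exp(-qT) = 0.97628571
C = S_0 * exp(-qT) * N(d1) - K * exp(-rT) * N(d2)
N(d1) = 0.79581853; N(d2) = 0.71551922
C = 0.9200 * 0.97628571 * 0.79581853 - 0.8200 * 0.91530311 * 0.71551922 = 0.1778


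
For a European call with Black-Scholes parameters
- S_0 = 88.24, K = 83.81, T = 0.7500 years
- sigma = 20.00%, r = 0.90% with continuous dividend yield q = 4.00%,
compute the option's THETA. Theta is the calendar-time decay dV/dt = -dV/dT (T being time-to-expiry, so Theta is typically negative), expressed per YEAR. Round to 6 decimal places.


d1 = 0.2497504268; d2 = 0.0765453460
phi(d1) = 0.3866922310; exp(-qT) = 0.9704455335; exp(-rT) = 0.9932727301
Theta = -S*exp(-qT)*phi(d1)*sigma/(2*sqrt(T)) - r*K*exp(-rT)*N(d2) + q*S*exp(-qT)*N(d1)
N(d1) = 0.5986098207; N(d2) = 0.5305073806; sqrt(T) = 0.8660254038
Term 1 = -88.2400 * 0.9704455335 * 0.3866922310 * 0.2000 / (2 * 0.8660254038) = -3.8235914345
Term 2 = -0.0090 * 83.8100 * 0.9932727301 * 0.5305073806 = -0.3974644519
Term 3 = 0.0400 * 88.2400 * 0.9704455335 * 0.5986098207 = 2.0504089733
Theta = -3.8235914345 + (-0.3974644519) + (2.0504089733) = -2.170647

Answer: Theta = -2.170647


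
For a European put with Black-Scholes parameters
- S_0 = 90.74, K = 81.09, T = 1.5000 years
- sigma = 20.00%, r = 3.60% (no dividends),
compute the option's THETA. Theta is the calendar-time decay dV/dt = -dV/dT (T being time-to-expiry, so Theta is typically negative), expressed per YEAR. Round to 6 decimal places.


Answer: Theta = -1.344281

Derivation:
d1 = 0.8019573295; d2 = 0.5570083552
phi(d1) = 0.2892377362; exp(-qT) = 1.0000000000; exp(-rT) = 0.9474321065
Theta = -S*exp(-qT)*phi(d1)*sigma/(2*sqrt(T)) + r*K*exp(-rT)*N(-d2) - q*S*exp(-qT)*N(-d1)
N(-d1) = 0.2112888208; N(-d2) = 0.2887608603; sqrt(T) = 1.2247448714
Term 1 = -90.7400 * 1.0000000000 * 0.2892377362 * 0.2000 / (2 * 1.2247448714) = -2.1429305642
Term 2 = 0.0360 * 81.0900 * 0.9474321065 * 0.2887608603 = 0.7986495038
Term 3 = 0 (no dividend yield, q = 0)
Theta = -2.1429305642 + (0.7986495038) + (0.0000000000) = -1.344281


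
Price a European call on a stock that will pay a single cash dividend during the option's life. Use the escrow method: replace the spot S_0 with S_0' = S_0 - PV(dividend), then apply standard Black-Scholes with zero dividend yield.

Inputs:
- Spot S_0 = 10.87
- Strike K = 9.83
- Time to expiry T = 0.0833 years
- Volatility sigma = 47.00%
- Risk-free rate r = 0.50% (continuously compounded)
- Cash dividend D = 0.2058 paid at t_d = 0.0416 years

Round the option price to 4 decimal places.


PV(D) = D * exp(-r * t_d) = 0.2058 * 0.99979202 = 0.20575720
S_0' = S_0 - PV(D) = 10.8700 - 0.20575720 = 10.66424280
d1 = (ln(S_0'/K) + (r + sigma^2/2)*T) / (sigma*sqrt(T)) = 0.67139170
d2 = d1 - sigma*sqrt(T) = 0.53574153
exp(-rT) = 0.99958359
N(d1) = 0.74901448; N(d2) = 0.70393140
C = S_0' * N(d1) - K * exp(-rT) * N(d2) = 10.66424280 * 0.74901448 - 9.8300 * 0.99958359 * 0.70393140 = 1.0709

Answer: Price = 1.0709


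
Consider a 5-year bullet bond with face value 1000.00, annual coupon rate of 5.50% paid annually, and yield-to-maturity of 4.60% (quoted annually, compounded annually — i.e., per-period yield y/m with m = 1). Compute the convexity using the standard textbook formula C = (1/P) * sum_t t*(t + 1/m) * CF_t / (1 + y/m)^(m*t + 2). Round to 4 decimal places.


Answer: Convexity = 23.8992

Derivation:
Coupon per period c = face * coupon_rate / m = 55.000000
Periods per year m = 1; per-period yield y/m = 0.046000
Number of cashflows N = 5
Cashflows (t years, CF_t, discount factor 1/(1+y/m)^(m*t), PV):
  t = 1.0000: CF_t = 55.000000, DF = 0.956023, PV = 52.581262
  t = 2.0000: CF_t = 55.000000, DF = 0.913980, PV = 50.268893
  t = 3.0000: CF_t = 55.000000, DF = 0.873786, PV = 48.058215
  t = 4.0000: CF_t = 55.000000, DF = 0.835359, PV = 45.944756
  t = 5.0000: CF_t = 1055.000000, DF = 0.798623, PV = 842.546807
Price P = sum_t PV_t = 1039.399933
Convexity numerator sum_t t*(t + 1/m) * CF_t / (1+y/m)^(m*t + 2):
  t = 1.0000: term = 96.116430
  t = 2.0000: term = 275.668537
  t = 3.0000: term = 527.090893
  t = 4.0000: term = 839.851646
  t = 5.0000: term = 23102.124641
Convexity = (1/P) * sum = 24840.852148 / 1039.399933 = 23.899224


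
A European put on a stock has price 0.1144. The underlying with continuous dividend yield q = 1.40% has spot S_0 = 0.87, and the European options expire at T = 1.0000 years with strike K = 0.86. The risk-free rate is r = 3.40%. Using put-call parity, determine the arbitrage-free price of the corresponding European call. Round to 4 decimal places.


Put-call parity: C - P = S_0 * exp(-qT) - K * exp(-rT).
S_0 * exp(-qT) = 0.8700 * 0.98609754 = 0.85790486
K * exp(-rT) = 0.8600 * 0.96657150 = 0.83125149
C = P + S*exp(-qT) - K*exp(-rT)
C = 0.1144 + 0.85790486 - 0.83125149 = 0.1411

Answer: Call price = 0.1411


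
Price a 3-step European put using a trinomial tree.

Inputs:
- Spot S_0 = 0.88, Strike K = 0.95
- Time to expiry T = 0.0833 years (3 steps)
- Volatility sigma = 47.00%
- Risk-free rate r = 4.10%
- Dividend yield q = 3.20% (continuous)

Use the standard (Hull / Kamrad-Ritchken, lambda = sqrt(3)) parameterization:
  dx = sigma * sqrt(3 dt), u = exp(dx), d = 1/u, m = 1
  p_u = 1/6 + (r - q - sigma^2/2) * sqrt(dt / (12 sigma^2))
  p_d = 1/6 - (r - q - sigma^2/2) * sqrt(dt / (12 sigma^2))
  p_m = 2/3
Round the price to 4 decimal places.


Answer: Price = V(0,0) = 0.0932

Derivation:
dt = T/N = 0.027767; dx = sigma*sqrt(3*dt) = 0.135650
u = exp(dx) = 1.145281; d = 1/u = 0.873148
p_u = 0.156284, p_m = 0.666667, p_d = 0.177050
Discount per step: exp(-r*dt) = 0.998862
Stock lattice S(k, j) with j the centered position index:
  k=0: S(0,+0) = 0.8800
  k=1: S(1,-1) = 0.7684; S(1,+0) = 0.8800; S(1,+1) = 1.0078
  k=2: S(2,-2) = 0.6709; S(2,-1) = 0.7684; S(2,+0) = 0.8800; S(2,+1) = 1.0078; S(2,+2) = 1.1543
  k=3: S(3,-3) = 0.5858; S(3,-2) = 0.6709; S(3,-1) = 0.7684; S(3,+0) = 0.8800; S(3,+1) = 1.0078; S(3,+2) = 1.1543; S(3,+3) = 1.3220
Terminal payoffs V(N, j) = max(K - S_T, 0):
  V(3,-3) = 0.364204; V(3,-2) = 0.279099; V(3,-1) = 0.181630; V(3,+0) = 0.070000; V(3,+1) = 0.000000; V(3,+2) = 0.000000; V(3,+3) = 0.000000
Backward induction: V(k, j) = exp(-r*dt) * [p_u * V(k+1, j+1) + p_m * V(k+1, j) + p_d * V(k+1, j-1)]
  V(2,-2) = exp(-r*dt) * [p_u*0.181630 + p_m*0.279099 + p_d*0.364204] = 0.278617
  V(2,-1) = exp(-r*dt) * [p_u*0.070000 + p_m*0.181630 + p_d*0.279099] = 0.181234
  V(2,+0) = exp(-r*dt) * [p_u*0.000000 + p_m*0.070000 + p_d*0.181630] = 0.078734
  V(2,+1) = exp(-r*dt) * [p_u*0.000000 + p_m*0.000000 + p_d*0.070000] = 0.012379
  V(2,+2) = exp(-r*dt) * [p_u*0.000000 + p_m*0.000000 + p_d*0.000000] = 0.000000
  V(1,-1) = exp(-r*dt) * [p_u*0.078734 + p_m*0.181234 + p_d*0.278617] = 0.182249
  V(1,+0) = exp(-r*dt) * [p_u*0.012379 + p_m*0.078734 + p_d*0.181234] = 0.086413
  V(1,+1) = exp(-r*dt) * [p_u*0.000000 + p_m*0.012379 + p_d*0.078734] = 0.022168
  V(0,+0) = exp(-r*dt) * [p_u*0.022168 + p_m*0.086413 + p_d*0.182249] = 0.093234


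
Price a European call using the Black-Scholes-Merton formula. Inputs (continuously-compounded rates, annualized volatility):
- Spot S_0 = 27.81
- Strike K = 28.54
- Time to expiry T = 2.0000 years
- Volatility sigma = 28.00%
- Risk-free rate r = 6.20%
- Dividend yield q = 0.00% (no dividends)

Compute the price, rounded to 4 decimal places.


Answer: Price = 5.5852

Derivation:
d1 = (ln(S/K) + (r - q + 0.5*sigma^2) * T) / (sigma * sqrt(T)) = 0.44570217
d2 = d1 - sigma * sqrt(T) = 0.04972238
exp(-rT) = 0.88337984; exp(-qT) = 1.00000000
C = S_0 * exp(-qT) * N(d1) - K * exp(-rT) * N(d2)
N(d1) = 0.67209380; N(d2) = 0.51982819
C = 27.8100 * 1.00000000 * 0.67209380 - 28.5400 * 0.88337984 * 0.51982819 = 5.5852


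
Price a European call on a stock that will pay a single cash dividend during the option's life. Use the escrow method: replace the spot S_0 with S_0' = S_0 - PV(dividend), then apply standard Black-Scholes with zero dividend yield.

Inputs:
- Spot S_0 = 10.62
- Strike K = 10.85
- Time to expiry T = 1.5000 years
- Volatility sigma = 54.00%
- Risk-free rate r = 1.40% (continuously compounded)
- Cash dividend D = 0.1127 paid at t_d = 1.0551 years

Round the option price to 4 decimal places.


PV(D) = D * exp(-r * t_d) = 0.1127 * 0.98533716 = 0.11104750
S_0' = S_0 - PV(D) = 10.6200 - 0.11104750 = 10.50895250
d1 = (ln(S_0'/K) + (r + sigma^2/2)*T) / (sigma*sqrt(T)) = 0.31414318
d2 = d1 - sigma*sqrt(T) = -0.34721905
exp(-rT) = 0.97921896
N(d1) = 0.62329385; N(d2) = 0.36421338
C = S_0' * N(d1) - K * exp(-rT) * N(d2) = 10.50895250 * 0.62329385 - 10.8500 * 0.97921896 * 0.36421338 = 2.6806

Answer: Price = 2.6806


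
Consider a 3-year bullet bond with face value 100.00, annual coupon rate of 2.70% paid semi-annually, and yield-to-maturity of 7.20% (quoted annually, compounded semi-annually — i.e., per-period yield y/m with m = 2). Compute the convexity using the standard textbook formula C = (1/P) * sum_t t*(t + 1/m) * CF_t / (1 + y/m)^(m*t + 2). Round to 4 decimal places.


Coupon per period c = face * coupon_rate / m = 1.350000
Periods per year m = 2; per-period yield y/m = 0.036000
Number of cashflows N = 6
Cashflows (t years, CF_t, discount factor 1/(1+y/m)^(m*t), PV):
  t = 0.5000: CF_t = 1.350000, DF = 0.965251, PV = 1.303089
  t = 1.0000: CF_t = 1.350000, DF = 0.931709, PV = 1.257808
  t = 1.5000: CF_t = 1.350000, DF = 0.899333, PV = 1.214100
  t = 2.0000: CF_t = 1.350000, DF = 0.868082, PV = 1.171911
  t = 2.5000: CF_t = 1.350000, DF = 0.837917, PV = 1.131189
  t = 3.0000: CF_t = 101.350000, DF = 0.808801, PV = 81.971941
Price P = sum_t PV_t = 88.050038
Convexity numerator sum_t t*(t + 1/m) * CF_t / (1+y/m)^(m*t + 2):
  t = 0.5000: term = 0.607050
  t = 1.0000: term = 1.757867
  t = 1.5000: term = 3.393566
  t = 2.0000: term = 5.459404
  t = 2.5000: term = 7.904543
  t = 3.0000: term = 801.927319
Convexity = (1/P) * sum = 821.049749 / 88.050038 = 9.324809

Answer: Convexity = 9.3248


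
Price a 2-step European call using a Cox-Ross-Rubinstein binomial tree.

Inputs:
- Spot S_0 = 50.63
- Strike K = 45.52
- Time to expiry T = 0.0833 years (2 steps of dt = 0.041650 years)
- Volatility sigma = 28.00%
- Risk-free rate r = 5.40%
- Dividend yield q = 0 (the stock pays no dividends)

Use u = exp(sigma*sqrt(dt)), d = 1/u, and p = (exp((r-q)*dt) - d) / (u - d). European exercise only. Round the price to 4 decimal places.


dt = T/N = 0.041650
u = exp(sigma*sqrt(dt)) = 1.058808; d = 1/u = 0.944459
p = (exp((r-q)*dt) - d) / (u - d) = 0.505409
Discount per step: exp(-r*dt) = 0.997753
Stock lattice S(k, i) with i counting down-moves:
  k=0: S(0,0) = 50.6300
  k=1: S(1,0) = 53.6074; S(1,1) = 47.8179
  k=2: S(2,0) = 56.7599; S(2,1) = 50.6300; S(2,2) = 45.1621
Terminal payoffs V(N, i) = max(S_T - K, 0):
  V(2,0) = 11.239948; V(2,1) = 5.110000; V(2,2) = 0.000000
Backward induction: V(k, i) = exp(-r*dt) * [p * V(k+1, i) + (1-p) * V(k+1, i+1)].
  V(1,0) = exp(-r*dt) * [p*11.239948 + (1-p)*5.110000] = 8.189691
  V(1,1) = exp(-r*dt) * [p*5.110000 + (1-p)*0.000000] = 2.576838
  V(0,0) = exp(-r*dt) * [p*8.189691 + (1-p)*2.576838] = 5.401462

Answer: Price = V(0,0) = 5.4015
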